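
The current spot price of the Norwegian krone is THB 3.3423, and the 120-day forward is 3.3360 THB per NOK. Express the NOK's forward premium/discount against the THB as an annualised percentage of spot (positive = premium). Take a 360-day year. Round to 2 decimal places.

-0.57%

T = 120/360 years.
(F − S)/S = (3.3360 − 3.3423)/3.3423 = -0.0018849.
Per annum: -0.0018849 / (120/360) = -0.005655 = -0.57%.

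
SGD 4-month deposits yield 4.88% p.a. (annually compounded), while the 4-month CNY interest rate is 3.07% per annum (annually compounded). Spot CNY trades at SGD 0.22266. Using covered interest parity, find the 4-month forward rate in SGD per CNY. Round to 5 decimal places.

0.22396

T = 4/12 years.
Growth of 1 SGD over T: (1 + 0.0488)^(4/12) = 1.016009.
CNY growth factor: (1 + 0.0307)^(4/12) = 1.0101304.
CIP: F = S · (grow SGD)/(grow CNY) = 0.22266 × 1.016009/1.0101304 = 0.2239558 SGD per CNY.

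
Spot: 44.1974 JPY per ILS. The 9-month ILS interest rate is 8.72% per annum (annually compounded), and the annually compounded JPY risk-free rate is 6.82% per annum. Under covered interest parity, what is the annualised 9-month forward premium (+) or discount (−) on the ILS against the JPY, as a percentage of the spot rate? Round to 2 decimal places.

T = 9/12 years.
CIP forward (JPY per ILS) = 44.1974 × 1.0507259/1.0647118 = 43.6168294.
(F − S)/S ÷ T = (43.6168294 − 44.1974)/44.1974/(9/12) = -0.017514 → -1.75%.

-1.75%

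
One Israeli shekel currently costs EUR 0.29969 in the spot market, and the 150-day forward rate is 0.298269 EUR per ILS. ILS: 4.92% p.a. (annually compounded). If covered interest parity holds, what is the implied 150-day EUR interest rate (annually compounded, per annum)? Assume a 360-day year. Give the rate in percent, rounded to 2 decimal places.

T = 150/360 years.
By CIP, F/S equals the EUR-to-ILS growth ratio: 0.298269/0.29969 = 0.9952584.
The ILS side grows by (1 + 0.0492)^(150/360) = 1.0202132.
So the EUR growth factor = 1.0153758.
Annualise: 1.0153758^(360/150) − 1 = 0.037300 = 3.73%.

3.73%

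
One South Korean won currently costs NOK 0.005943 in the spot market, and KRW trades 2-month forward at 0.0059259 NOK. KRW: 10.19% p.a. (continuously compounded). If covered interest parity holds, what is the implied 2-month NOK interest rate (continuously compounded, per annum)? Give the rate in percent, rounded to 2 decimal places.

8.46%

T = 2/12 years.
By CIP, F/S equals the NOK-to-KRW growth ratio: 0.0059259/0.005943 = 0.9971227.
The KRW side grows by e^(0.1019×2/12) = 1.0171284.
So the NOK growth factor = 1.0142018.
Take logs: ln 1.0142018 / (2/12) = 0.084611, so 8.46%.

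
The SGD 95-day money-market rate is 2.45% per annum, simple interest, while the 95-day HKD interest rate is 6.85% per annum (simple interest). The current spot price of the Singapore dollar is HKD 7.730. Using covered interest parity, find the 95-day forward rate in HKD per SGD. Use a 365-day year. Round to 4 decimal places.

7.8180

T = 95/365 years.
Growth of 1 HKD over T: 1 + 0.0685×95/365 = 1.0178288.
SGD growth factor: 1 + 0.0245×95/365 = 1.0063767.
CIP: F = S · (grow HKD)/(grow SGD) = 7.73 × 1.0178288/1.0063767 = 7.817964 HKD per SGD.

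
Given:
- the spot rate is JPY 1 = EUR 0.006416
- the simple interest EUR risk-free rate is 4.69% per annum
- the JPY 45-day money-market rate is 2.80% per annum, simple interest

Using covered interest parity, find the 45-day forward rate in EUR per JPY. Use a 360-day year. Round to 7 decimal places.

T = 45/360 years.
EUR accumulates by 1 + 0.0469×45/360 = 1.0058625.
JPY accumulates by 1 + 0.0280×45/360 = 1.003500.
So F = 0.006416 × 1.0058625 / 1.003500 = 0.006431105 (EUR/JPY).

0.0064311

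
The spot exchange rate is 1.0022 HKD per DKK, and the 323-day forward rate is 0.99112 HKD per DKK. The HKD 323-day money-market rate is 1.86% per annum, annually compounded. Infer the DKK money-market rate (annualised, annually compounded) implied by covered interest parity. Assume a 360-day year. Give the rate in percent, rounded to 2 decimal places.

3.13%

T = 323/360 years.
F/S = 0.99112/1.0022 = 0.9889443 = (growth of HKD) / (growth of DKK).
The HKD side grows by (1 + 0.0186)^(323/360) = 1.0166725.
Hence g_DKK = 1.0280382.
r = 1.0280382^(360/323) − 1 = 0.031300 → 3.13%.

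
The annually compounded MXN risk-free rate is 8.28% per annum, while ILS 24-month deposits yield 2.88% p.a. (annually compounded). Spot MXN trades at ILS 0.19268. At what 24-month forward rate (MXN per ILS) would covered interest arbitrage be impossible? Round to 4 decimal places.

5.7491

T = 2 years.
Growth of 1 ILS over T: (1 + 0.0288)^2 = 1.0584294.
Growth of 1 MXN over T: (1 + 0.0828)^2 = 1.1724558.
CIP: F = S · (grow ILS)/(grow MXN) = 0.19268 × 1.0584294/1.1724558 = 0.1739410 ILS per MXN.
Quoted the other way: 1/0.1739410 = 5.7491 MXN per ILS.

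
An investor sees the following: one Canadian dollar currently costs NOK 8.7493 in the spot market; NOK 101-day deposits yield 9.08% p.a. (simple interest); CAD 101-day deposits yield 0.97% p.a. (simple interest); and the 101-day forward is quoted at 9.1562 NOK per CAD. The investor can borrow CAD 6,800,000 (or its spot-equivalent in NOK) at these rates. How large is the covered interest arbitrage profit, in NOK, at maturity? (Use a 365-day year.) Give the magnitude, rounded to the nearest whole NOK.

T = 101/365 years.
Invest the CAD and cover forward: 6,800,000 × 1.0026841096 × 9.1562 = NOK 62,429,278.46.
Convert at spot and invest in NOK: 6,800,000 × 8.7493 × 1.0251254795 = NOK 60,990,086.43.
The quoted forward overvalues CAD, so borrow NOK, buy CAD at spot, deposit the CAD at 0.97%, and sell the proceeds forward at 9.1562.
Arbitrage profit = |62,429,278.46 − 60,990,086.43| = NOK 1,439,192.

NOK 1,439,192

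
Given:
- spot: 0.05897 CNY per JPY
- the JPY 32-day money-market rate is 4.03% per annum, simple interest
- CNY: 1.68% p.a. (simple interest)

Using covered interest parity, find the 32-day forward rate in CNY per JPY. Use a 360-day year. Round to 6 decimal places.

T = 32/360 years.
CNY accumulates by 1 + 0.0168×32/360 = 1.0014933.
JPY accumulates by 1 + 0.0403×32/360 = 1.0035822.
CIP: F = S · (grow CNY)/(grow JPY) = 0.05897 × 1.0014933/1.0035822 = 0.05884726 CNY per JPY.

0.058847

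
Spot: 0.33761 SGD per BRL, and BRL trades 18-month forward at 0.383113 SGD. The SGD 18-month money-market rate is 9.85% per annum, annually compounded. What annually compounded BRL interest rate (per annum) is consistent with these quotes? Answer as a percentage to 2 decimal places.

0.97%

T = 18/12 years.
F/S = 0.383113/0.33761 = 1.1347798 = (growth of SGD) / (growth of BRL).
SGD growth factor: (1 + 0.0985)^(18/12) = 1.1513307.
That pins the BRL growth at 1.0145851.
Annualise: 1.0145851^(12/18) − 1 = 0.009700 = 0.97%.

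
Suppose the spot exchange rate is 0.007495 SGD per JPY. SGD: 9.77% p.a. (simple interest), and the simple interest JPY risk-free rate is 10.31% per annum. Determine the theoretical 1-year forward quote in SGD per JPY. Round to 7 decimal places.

0.0074583

T = 1 year.
Growth of 1 SGD over T: 1 + 0.0977×1 = 1.097700.
JPY growth factor: 1 + 0.1031×1 = 1.103100.
So F = 0.007495 × 1.097700 / 1.103100 = 0.007458310 (SGD/JPY).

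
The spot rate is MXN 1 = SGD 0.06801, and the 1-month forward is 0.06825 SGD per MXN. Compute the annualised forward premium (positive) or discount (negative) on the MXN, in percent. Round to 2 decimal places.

+4.23%

T = 1/12 years.
(F − S)/S = (0.06825 − 0.06801)/0.06801 = 0.0035289.
Annualise by dividing by T: 0.0035289 / (1/12) = 0.042347 → 4.23%.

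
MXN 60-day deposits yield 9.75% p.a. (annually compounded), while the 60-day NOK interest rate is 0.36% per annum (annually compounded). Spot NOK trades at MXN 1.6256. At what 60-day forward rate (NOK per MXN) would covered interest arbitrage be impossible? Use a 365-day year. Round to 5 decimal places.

0.60618

T = 60/365 years.
MXN accumulates by (1 + 0.0975)^(60/365) = 1.0154109.
NOK accumulates by (1 + 0.0036)^(60/365) = 1.0005909.
So F = 1.6256 × 1.0154109 / 1.0005909 = 1.649677 (MXN/NOK).
Invert for NOK per MXN: 1 / 1.649677 = 0.60618.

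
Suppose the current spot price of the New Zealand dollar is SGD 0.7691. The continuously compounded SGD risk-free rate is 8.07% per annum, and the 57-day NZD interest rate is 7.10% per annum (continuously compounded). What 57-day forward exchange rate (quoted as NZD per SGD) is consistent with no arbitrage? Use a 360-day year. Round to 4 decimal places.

1.2982

T = 57/360 years.
SGD accumulates by e^(0.0807×57/360) = 1.0128595.
NZD growth factor: e^(0.0710×57/360) = 1.0113051.
So F = 0.7691 × 1.0128595 / 1.0113051 = 0.7702821 (SGD/NZD).
Invert for NZD per SGD: 1 / 0.7702821 = 1.2982.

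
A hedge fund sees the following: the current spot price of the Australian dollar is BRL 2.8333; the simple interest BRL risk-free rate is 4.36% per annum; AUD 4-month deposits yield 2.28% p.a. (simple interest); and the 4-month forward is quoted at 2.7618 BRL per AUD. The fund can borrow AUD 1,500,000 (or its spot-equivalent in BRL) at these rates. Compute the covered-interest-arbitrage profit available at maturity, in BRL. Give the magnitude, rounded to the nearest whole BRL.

T = 4/12 years.
Route A — deposit AUD, sell forward: 1,500,000 × 1.007600 × 2.7618 = BRL 4,174,184.52.
Route B — convert at spot, deposit BRL: 1,500,000 × 2.8333 × 1.014533333 = BRL 4,311,715.94.
The quoted forward undervalues AUD, so borrow AUD, convert to BRL at spot, deposit the BRL at 4.36%, and buy AUD forward at 2.7618 to cover the loan.
The gap between the two covered legs is BRL 137,531.

BRL 137,531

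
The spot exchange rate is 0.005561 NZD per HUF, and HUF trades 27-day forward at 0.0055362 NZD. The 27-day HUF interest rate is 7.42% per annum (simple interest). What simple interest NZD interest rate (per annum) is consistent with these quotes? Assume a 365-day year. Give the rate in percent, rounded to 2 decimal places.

T = 27/365 years.
CIP gives F = S · g_NZD/g_HUF, so g_NZD/g_HUF = 0.0055362/0.005561 = 0.9955404.
HUF growth factor: 1 + 0.0742×27/365 = 1.0054888.
That pins the NZD growth at 1.0010047.
r = (1.0010047 − 1)/(27/365) = 0.013582 → 1.36%.

1.36%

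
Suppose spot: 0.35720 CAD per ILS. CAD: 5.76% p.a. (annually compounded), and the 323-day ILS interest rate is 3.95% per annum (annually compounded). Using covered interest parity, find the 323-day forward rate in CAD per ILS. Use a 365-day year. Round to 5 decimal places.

T = 323/365 years.
Growth of 1 CAD over T: (1 + 0.0576)^(323/365) = 1.0508066.
Growth of 1 ILS over T: (1 + 0.0395)^(323/365) = 1.0348765.
So F = 0.3572 × 1.0508066 / 1.0348765 = 0.3626985 (CAD/ILS).

0.36270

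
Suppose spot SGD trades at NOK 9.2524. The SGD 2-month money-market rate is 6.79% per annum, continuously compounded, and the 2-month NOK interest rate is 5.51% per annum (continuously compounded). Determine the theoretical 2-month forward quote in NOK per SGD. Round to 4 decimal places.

9.2327

T = 2/12 years.
NOK accumulates by e^(0.0551×2/12) = 1.0092256.
SGD accumulates by e^(0.0679×2/12) = 1.0113809.
So F = 9.2524 × 1.0092256 / 1.0113809 = 9.232683 (NOK/SGD).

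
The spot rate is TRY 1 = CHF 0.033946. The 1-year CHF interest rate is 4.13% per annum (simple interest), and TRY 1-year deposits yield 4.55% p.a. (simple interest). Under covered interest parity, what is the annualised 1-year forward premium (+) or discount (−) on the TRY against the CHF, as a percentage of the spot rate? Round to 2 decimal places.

T = 1 year.
No-arbitrage forward: 0.033946 × 1.041300 / 1.045500 = 0.033809632 CHF/TRY.
(F − S)/S ÷ T = (0.033809632 − 0.033946)/0.033946/1 = -0.004017 → -0.40%.

-0.40%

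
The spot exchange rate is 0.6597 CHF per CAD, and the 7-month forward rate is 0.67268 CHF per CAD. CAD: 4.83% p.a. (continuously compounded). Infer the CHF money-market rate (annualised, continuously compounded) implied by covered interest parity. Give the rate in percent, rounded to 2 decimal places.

T = 7/12 years.
CIP gives F = S · g_CHF/g_CAD, so g_CHF/g_CAD = 0.67268/0.6597 = 1.0196756.
The CAD side grows by e^(0.0483×7/12) = 1.0285757.
So the CHF growth factor = 1.0488135.
Take logs: ln 1.0488135 / (7/12) = 0.081702, so 8.17%.

8.17%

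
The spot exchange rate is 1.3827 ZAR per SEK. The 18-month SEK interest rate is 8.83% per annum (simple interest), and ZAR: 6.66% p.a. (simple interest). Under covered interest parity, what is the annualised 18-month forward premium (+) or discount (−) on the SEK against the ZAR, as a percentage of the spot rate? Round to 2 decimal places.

T = 18/12 years.
F = S · g_ZAR/g_SEK = 1.3827 × 1.099900/1.132450 = 1.3429571.
(F − S)/S ÷ T = (1.3429571 − 1.3827)/1.3827/(18/12) = -0.019162 → -1.92%.

-1.92%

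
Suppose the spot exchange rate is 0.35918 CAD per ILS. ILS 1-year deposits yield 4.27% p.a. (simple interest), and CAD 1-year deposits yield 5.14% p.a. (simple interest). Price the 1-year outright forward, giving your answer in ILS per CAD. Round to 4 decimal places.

T = 1 year.
CAD accumulates by 1 + 0.0514×1 = 1.051400.
ILS growth factor: 1 + 0.0427×1 = 1.042700.
CIP: F = S · (grow CAD)/(grow ILS) = 0.35918 × 1.051400/1.042700 = 0.3621769 CAD per ILS.
Quoted the other way: 1/0.3621769 = 2.7611 ILS per CAD.

2.7611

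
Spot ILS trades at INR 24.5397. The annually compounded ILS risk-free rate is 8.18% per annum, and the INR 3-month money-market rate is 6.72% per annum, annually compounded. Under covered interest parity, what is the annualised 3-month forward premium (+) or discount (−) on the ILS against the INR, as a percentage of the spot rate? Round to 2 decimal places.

-1.36%

T = 3/12 years.
F = S · g_INR/g_ILS = 24.5397 × 1.0163925/1.019851 = 24.4564814.
Annualised premium = (F − S)/S × (1/T) = (24.4564814 − 24.5397)/24.5397 ÷ (3/12) = -1.36%.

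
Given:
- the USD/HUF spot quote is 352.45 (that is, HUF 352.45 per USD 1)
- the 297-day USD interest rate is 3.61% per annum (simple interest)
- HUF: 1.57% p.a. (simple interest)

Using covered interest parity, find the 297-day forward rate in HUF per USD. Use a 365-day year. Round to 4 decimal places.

346.7665

T = 297/365 years.
HUF growth factor: 1 + 0.0157×297/365 = 1.012775068.
Growth of 1 USD over T: 1 + 0.0361×297/365 = 1.029374521.
Forward (HUF per USD) = 352.45 × 1.012775068 / 1.029374521 = 346.766474.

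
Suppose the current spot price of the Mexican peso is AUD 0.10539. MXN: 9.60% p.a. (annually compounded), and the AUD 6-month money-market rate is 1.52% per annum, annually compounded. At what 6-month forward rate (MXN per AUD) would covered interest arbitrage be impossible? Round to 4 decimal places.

9.8589

T = 6/12 years.
AUD growth factor: (1 + 0.0152)^(6/12) = 1.0075713.
MXN growth factor: (1 + 0.0960)^(6/12) = 1.0469002.
Forward (AUD per MXN) = 0.10539 × 1.0075713 / 1.0469002 = 0.1014308.
Quoted the other way: 1/0.1014308 = 9.8589 MXN per AUD.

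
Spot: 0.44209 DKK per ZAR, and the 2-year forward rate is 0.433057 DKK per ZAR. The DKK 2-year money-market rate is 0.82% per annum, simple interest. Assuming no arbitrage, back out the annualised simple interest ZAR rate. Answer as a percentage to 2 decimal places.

T = 2 years.
F/S = 0.433057/0.44209 = 0.9795675 = (growth of DKK) / (growth of ZAR).
The DKK side grows by 1 + 0.0082×2 = 1.016400.
That pins the ZAR growth at 1.0376008.
(1.0376008 − 1)/T = 0.018800, i.e. 1.88%.

1.88%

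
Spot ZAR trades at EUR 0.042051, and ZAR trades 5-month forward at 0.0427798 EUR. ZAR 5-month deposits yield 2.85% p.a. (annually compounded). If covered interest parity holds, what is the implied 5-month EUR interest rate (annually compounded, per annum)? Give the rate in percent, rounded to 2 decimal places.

T = 5/12 years.
CIP gives F = S · g_EUR/g_ZAR, so g_EUR/g_ZAR = 0.0427798/0.042051 = 1.0173313.
ZAR growth factor: (1 + 0.0285)^(5/12) = 1.0117777.
So the EUR growth factor = 1.0293131.
Annualise: 1.0293131^(12/5) − 1 = 0.071801 = 7.18%.

7.18%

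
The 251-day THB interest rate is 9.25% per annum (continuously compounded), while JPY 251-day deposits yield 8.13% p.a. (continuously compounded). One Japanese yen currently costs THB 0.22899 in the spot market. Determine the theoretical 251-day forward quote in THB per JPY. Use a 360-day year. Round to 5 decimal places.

T = 251/360 years.
Growth of 1 THB over T: e^(0.0925×251/360) = 1.0666182.
Growth of 1 JPY over T: e^(0.0813×251/360) = 1.0583215.
So F = 0.22899 × 1.0666182 / 1.0583215 = 0.2307852 (THB/JPY).

0.23079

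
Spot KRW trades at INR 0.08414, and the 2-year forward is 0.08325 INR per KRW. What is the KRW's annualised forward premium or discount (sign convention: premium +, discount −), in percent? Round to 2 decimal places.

T = 2 years.
Period premium: (0.08325 − 0.08414)/0.08414 = -0.0105776.
Annualise by dividing by T: -0.0105776 / 2 = -0.005289 → -0.53%.

-0.53%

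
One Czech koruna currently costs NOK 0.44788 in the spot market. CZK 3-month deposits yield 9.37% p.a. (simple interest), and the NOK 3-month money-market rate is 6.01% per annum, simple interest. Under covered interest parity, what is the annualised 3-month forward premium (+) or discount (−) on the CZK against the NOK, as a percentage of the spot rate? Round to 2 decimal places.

-3.28%

T = 3/12 years.
CIP forward (NOK per CZK) = 0.44788 × 1.015025/1.023425 = 0.44420392.
(F − S)/S ÷ T = (0.44420392 − 0.44788)/0.44788/(3/12) = -0.032831 → -3.28%.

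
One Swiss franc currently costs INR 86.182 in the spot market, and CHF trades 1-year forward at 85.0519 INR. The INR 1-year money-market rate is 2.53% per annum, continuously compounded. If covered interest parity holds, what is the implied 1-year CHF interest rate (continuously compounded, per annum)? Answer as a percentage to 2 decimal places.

T = 1 year.
By CIP, F/S equals the INR-to-CHF growth ratio: 85.0519/86.182 = 0.9868871.
INR growth factor: e^(0.0253×1) = 1.0256228.
Hence g_CHF = 1.0392504.
r = ln(1.0392504)/1 = 0.038500 → 3.85%.

3.85%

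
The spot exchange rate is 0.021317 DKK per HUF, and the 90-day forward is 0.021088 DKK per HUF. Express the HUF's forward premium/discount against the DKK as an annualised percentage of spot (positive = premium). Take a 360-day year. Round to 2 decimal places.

T = 90/360 years.
Period premium: (0.021088 − 0.021317)/0.021317 = -0.0107426.
Per annum: -0.0107426 / (90/360) = -0.042970 = -4.30%.

-4.30%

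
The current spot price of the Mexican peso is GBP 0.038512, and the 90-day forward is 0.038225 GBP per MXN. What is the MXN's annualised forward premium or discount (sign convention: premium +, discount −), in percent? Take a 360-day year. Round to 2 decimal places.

-2.98%

T = 90/360 years.
Period premium: (0.038225 − 0.038512)/0.038512 = -0.0074522.
Annualise by dividing by T: -0.0074522 / (90/360) = -0.029809 → -2.98%.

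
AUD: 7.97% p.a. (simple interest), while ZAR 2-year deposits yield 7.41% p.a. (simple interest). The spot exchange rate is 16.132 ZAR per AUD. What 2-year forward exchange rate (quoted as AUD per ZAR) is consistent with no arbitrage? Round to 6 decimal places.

0.062593

T = 2 years.
ZAR growth factor: 1 + 0.0741×2 = 1.148200.
AUD accumulates by 1 + 0.0797×2 = 1.159400.
Forward (ZAR per AUD) = 16.132 × 1.148200 / 1.159400 = 15.97616.
Quoted the other way: 1/15.97616 = 0.062593 AUD per ZAR.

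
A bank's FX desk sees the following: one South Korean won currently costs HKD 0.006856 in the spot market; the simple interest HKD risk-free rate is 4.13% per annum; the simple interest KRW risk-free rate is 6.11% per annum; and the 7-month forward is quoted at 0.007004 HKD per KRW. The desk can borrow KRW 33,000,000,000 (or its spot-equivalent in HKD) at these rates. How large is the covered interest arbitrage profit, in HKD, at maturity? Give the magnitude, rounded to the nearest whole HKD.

HKD 7,671,238

T = 7/12 years.
Route A — deposit KRW, sell forward: 33,000,000,000 × 1.03564166667 × 0.007004 = HKD 239,369,929.70.
Route B — convert at spot, deposit HKD: 33,000,000,000 × 0.006856 × 1.02409166667 = HKD 231,698,691.40.
The quoted forward overvalues KRW, so borrow HKD, buy KRW at spot, deposit the KRW at 6.11%, and sell the proceeds forward at 0.007004.
Profit = 239,369,929.70 − 231,698,691.40 = HKD 7,671,238.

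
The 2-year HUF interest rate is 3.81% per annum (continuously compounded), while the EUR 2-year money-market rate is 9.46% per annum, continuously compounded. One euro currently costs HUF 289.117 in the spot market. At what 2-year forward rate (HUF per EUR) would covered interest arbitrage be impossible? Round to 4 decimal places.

T = 2 years.
HUF accumulates by e^(0.0381×2) = 1.079178388.
Growth of 1 EUR over T: e^(0.0946×2) = 1.208282585.
Forward (HUF per EUR) = 289.117 × 1.079178388 / 1.208282585 = 258.225039.

258.2250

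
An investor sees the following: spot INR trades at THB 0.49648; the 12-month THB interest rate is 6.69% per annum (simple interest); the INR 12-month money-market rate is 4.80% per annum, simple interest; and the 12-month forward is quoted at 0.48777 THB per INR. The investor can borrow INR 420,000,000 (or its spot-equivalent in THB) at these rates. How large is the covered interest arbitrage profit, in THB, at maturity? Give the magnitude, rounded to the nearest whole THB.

THB 7,774,852

T = 1 year.
Keep in INR, deliver into the forward: 420,000,000·1.048000·0.48777 = THB 214,696,843.20.
Swap to THB now, deposit: 420,000,000·0.49648·1.066900 = THB 222,471,695.04.
The quoted forward undervalues INR, so borrow INR, convert to THB at spot, deposit the THB at 6.69%, and buy INR forward at 0.48777 to cover the loan.
Arbitrage profit = |214,696,843.20 − 222,471,695.04| = THB 7,774,852.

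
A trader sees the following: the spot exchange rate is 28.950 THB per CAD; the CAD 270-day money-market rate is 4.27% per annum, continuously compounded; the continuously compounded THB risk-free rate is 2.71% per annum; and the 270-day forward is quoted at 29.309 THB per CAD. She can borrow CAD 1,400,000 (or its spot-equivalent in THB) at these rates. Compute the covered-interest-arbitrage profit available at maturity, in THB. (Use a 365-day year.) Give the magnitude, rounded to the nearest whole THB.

THB 998,668

T = 270/365 years.
Route A — deposit CAD, sell forward: 1,400,000 × 1.0320904426 × 29.309 = THB 42,349,354.30.
Route B — convert at spot, deposit THB: 1,400,000 × 28.950 × 1.0202488574 = THB 41,350,686.19.
The quoted forward overvalues CAD, so borrow THB, buy CAD at spot, deposit the CAD at 4.27%, and sell the proceeds forward at 29.309.
Profit = 42,349,354.30 − 41,350,686.19 = THB 998,668.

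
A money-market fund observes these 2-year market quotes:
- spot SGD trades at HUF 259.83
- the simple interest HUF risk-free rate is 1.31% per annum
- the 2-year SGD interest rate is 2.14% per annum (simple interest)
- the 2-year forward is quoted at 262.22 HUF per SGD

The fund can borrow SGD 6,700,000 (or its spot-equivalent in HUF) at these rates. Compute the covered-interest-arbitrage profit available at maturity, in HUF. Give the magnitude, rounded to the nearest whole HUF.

T = 2 years.
Keep in SGD, deliver into the forward: 6,700,000·1.042800·262.22 = HUF 1,832,068,207.20.
Swap to HUF now, deposit: 6,700,000·259.83·1.026200 = HUF 1,786,471,558.20.
The quoted forward overvalues SGD, so borrow HUF, buy SGD at spot, deposit the SGD at 2.14%, and sell the proceeds forward at 262.22.
The gap between the two covered legs is HUF 45,596,649.

HUF 45,596,649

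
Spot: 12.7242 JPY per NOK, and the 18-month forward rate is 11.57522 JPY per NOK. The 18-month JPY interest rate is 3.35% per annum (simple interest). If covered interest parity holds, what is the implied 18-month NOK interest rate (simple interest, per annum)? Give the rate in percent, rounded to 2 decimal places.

T = 18/12 years.
F/S = 11.57522/12.7242 = 0.9097012 = (growth of JPY) / (growth of NOK).
JPY growth factor: 1 + 0.0335×18/12 = 1.050250.
That pins the NOK growth at 1.154500.
r = (1.154500 − 1)/(18/12) = 0.103000 → 10.30%.

10.30%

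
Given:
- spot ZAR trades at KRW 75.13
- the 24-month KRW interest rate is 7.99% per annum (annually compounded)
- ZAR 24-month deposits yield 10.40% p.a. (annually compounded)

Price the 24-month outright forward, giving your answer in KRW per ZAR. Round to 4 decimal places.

71.8857

T = 2 years.
KRW growth factor: (1 + 0.0799)^2 = 1.16618401.
Growth of 1 ZAR over T: (1 + 0.1040)^2 = 1.218816.
CIP: F = S · (grow KRW)/(grow ZAR) = 75.13 × 1.16618401/1.218816 = 71.885670 KRW per ZAR.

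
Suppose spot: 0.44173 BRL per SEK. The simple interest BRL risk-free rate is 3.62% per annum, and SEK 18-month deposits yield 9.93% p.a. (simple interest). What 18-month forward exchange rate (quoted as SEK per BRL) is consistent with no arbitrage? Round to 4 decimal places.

T = 18/12 years.
BRL growth factor: 1 + 0.0362×18/12 = 1.054300.
SEK growth factor: 1 + 0.0993×18/12 = 1.148950.
Forward (BRL per SEK) = 0.44173 × 1.054300 / 1.148950 = 0.4053405.
Invert for SEK per BRL: 1 / 0.4053405 = 2.4671.

2.4671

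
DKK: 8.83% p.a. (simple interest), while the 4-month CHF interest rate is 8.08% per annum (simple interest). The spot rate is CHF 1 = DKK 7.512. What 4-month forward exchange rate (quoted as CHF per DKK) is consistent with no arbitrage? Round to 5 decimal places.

0.13280

T = 4/12 years.
DKK growth factor: 1 + 0.0883×4/12 = 1.0294333.
CHF accumulates by 1 + 0.0808×4/12 = 1.0269333.
So F = 7.512 × 1.0294333 / 1.0269333 = 7.530287 (DKK/CHF).
Quoted the other way: 1/7.530287 = 0.13280 CHF per DKK.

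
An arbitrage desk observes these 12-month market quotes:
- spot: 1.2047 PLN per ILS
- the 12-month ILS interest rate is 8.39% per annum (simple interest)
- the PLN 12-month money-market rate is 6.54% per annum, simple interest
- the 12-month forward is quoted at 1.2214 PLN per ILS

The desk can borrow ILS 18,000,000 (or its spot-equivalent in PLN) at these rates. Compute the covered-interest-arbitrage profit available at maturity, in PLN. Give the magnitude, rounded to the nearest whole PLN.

PLN 726,985

T = 1 year.
Route A — deposit ILS, sell forward: 18,000,000 × 1.083900 × 1.2214 = PLN 23,829,758.28.
Route B — convert at spot, deposit PLN: 18,000,000 × 1.2047 × 1.065400 = PLN 23,102,772.84.
The quoted forward overvalues ILS, so borrow PLN, buy ILS at spot, deposit the ILS at 8.39%, and sell the proceeds forward at 1.2214.
The gap between the two covered legs is PLN 726,985.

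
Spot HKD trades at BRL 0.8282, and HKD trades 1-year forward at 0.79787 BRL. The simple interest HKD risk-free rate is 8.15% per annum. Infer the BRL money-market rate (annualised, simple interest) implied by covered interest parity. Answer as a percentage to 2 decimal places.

4.19%

T = 1 year.
CIP gives F = S · g_BRL/g_HKD, so g_BRL/g_HKD = 0.79787/0.8282 = 0.9633784.
The HKD side grows by 1 + 0.0815×1 = 1.081500.
That pins the BRL growth at 1.0418937.
r = (1.0418937 − 1)/1 = 0.041894 → 4.19%.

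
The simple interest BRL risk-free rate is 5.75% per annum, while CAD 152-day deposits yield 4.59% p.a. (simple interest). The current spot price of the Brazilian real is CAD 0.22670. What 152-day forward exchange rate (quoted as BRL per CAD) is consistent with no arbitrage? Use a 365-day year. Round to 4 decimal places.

T = 152/365 years.
CAD accumulates by 1 + 0.0459×152/365 = 1.0191145.
BRL growth factor: 1 + 0.0575×152/365 = 1.0239452.
Forward (CAD per BRL) = 0.2267 × 1.0191145 / 1.0239452 = 0.2256305.
Invert for BRL per CAD: 1 / 0.2256305 = 4.4320.

4.4320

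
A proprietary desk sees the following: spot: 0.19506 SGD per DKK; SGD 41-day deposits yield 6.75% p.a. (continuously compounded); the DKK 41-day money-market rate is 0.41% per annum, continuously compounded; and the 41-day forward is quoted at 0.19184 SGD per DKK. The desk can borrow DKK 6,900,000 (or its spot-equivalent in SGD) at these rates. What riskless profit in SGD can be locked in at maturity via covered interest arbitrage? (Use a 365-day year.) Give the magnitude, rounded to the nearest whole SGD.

T = 41/365 years.
Route A — deposit DKK, sell forward: 6,900,000 × 1.000460654 × 0.19184 = SGD 1,324,305.77.
Route B — convert at spot, deposit SGD: 6,900,000 × 0.19506 × 1.007611009 = SGD 1,356,157.76.
The quoted forward undervalues DKK, so borrow DKK, convert to SGD at spot, deposit the SGD at 6.75%, and buy DKK forward at 0.19184 to cover the loan.
Profit = 1,356,157.76 − 1,324,305.77 = SGD 31,852.

SGD 31,852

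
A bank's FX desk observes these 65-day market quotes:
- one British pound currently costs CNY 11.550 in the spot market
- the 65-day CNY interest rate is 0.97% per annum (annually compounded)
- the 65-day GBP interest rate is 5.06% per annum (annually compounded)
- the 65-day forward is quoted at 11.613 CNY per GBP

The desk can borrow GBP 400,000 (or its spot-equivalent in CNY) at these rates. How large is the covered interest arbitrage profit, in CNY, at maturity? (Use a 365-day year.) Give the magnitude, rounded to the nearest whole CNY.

T = 65/365 years.
Route A — deposit GBP, sell forward: 400,000 × 1.008829141 × 11.613 = CNY 4,686,213.13.
Route B — convert at spot, deposit CNY: 400,000 × 11.550 × 1.001720552 = CNY 4,627,948.95.
The quoted forward overvalues GBP, so borrow CNY, buy GBP at spot, deposit the GBP at 5.06%, and sell the proceeds forward at 11.613.
The gap between the two covered legs is CNY 58,264.

CNY 58,264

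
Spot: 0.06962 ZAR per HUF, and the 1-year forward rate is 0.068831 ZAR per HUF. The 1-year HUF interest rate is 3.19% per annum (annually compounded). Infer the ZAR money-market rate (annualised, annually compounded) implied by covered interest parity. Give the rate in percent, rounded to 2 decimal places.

T = 1 year.
CIP gives F = S · g_ZAR/g_HUF, so g_ZAR/g_HUF = 0.068831/0.06962 = 0.9886670.
HUF growth factor: (1 + 0.0319)^1 = 1.031900.
That pins the ZAR growth at 1.0202055.
Annualise: 1.0202055^(1/1) − 1 = 0.020206 = 2.02%.

2.02%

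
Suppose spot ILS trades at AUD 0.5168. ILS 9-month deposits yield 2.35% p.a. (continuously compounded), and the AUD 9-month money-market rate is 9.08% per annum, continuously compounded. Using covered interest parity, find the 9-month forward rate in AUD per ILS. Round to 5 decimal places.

0.54356

T = 9/12 years.
AUD growth factor: e^(0.0908×9/12) = 1.0704724.
ILS growth factor: e^(0.0235×9/12) = 1.0177812.
So F = 0.5168 × 1.0704724 / 1.0177812 = 0.5435551 (AUD/ILS).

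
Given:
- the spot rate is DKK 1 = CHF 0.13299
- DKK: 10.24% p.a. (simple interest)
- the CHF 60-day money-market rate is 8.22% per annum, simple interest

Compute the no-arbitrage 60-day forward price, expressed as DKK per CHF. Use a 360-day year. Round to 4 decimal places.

7.5443

T = 60/360 years.
Growth of 1 CHF over T: 1 + 0.0822×60/360 = 1.013700.
DKK accumulates by 1 + 0.1024×60/360 = 1.0170667.
So F = 0.13299 × 1.013700 / 1.0170667 = 0.1325498 (CHF/DKK).
Quoted the other way: 1/0.1325498 = 7.5443 DKK per CHF.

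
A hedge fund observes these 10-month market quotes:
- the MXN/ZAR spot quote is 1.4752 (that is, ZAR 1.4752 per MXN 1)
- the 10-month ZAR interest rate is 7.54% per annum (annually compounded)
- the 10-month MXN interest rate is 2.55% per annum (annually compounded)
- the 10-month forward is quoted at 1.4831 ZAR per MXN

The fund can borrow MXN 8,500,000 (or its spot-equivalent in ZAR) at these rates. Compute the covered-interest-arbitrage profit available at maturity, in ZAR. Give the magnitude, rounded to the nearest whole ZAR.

T = 10/12 years.
Route A — deposit MXN, sell forward: 8,500,000 × 1.0212052855 × 1.4831 = ZAR 12,873,671.25.
Route B — convert at spot, deposit ZAR: 8,500,000 × 1.4752 × 1.0624496557 = ZAR 13,322,268.72.
The quoted forward undervalues MXN, so borrow MXN, convert to ZAR at spot, deposit the ZAR at 7.54%, and buy MXN forward at 1.4831 to cover the loan.
The gap between the two covered legs is ZAR 448,597.

ZAR 448,597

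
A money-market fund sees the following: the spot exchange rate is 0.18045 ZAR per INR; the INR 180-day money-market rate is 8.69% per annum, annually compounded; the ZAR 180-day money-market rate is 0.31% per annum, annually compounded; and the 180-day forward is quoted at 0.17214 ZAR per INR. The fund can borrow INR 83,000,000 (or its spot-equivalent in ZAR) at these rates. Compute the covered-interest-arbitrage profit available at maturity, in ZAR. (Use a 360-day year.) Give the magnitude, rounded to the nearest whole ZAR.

T = 180/360 years.
Invest the INR and cover forward: 83,000,000 × 1.0425449631 × 0.17214 = ZAR 14,895,486.27.
Convert at spot and invest in ZAR: 83,000,000 × 0.18045 × 1.0015488006 = ZAR 15,000,546.93.
The quoted forward undervalues INR, so borrow INR, convert to ZAR at spot, deposit the ZAR at 0.31%, and buy INR forward at 0.17214 to cover the loan.
Profit = 15,000,546.93 − 14,895,486.27 = ZAR 105,061.

ZAR 105,061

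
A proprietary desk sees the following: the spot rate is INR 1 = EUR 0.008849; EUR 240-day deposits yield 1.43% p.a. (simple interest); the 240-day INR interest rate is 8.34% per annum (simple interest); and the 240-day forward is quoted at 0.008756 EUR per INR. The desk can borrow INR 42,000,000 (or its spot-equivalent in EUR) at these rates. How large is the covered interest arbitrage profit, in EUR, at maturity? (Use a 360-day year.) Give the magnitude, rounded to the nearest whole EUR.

T = 240/360 years.
Invest the INR and cover forward: 42,000,000 × 1.055600 × 0.008756 = EUR 388,199.01.
Convert at spot and invest in EUR: 42,000,000 × 0.008849 × 1.00953333 = EUR 375,201.14.
The quoted forward overvalues INR, so borrow EUR, buy INR at spot, deposit the INR at 8.34%, and sell the proceeds forward at 0.008756.
Arbitrage profit = |388,199.01 − 375,201.14| = EUR 12,998.

EUR 12,998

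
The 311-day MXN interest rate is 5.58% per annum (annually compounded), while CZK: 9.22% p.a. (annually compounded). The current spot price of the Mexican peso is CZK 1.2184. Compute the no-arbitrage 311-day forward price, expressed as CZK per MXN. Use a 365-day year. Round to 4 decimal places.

T = 311/365 years.
CZK growth factor: (1 + 0.0922)^(311/365) = 1.0780417.
MXN accumulates by (1 + 0.0558)^(311/365) = 1.0473525.
So F = 1.2184 × 1.0780417 / 1.0473525 = 1.254101 (CZK/MXN).

1.2541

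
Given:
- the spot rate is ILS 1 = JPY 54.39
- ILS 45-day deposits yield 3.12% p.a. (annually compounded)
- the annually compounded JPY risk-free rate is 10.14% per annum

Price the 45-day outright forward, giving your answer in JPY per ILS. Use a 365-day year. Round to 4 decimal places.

54.8334

T = 45/365 years.
JPY accumulates by (1 + 0.1014)^(45/365) = 1.01197856.
Growth of 1 ILS over T: (1 + 0.0312)^(45/365) = 1.00379497.
So F = 54.39 × 1.01197856 / 1.00379497 = 54.833423 (JPY/ILS).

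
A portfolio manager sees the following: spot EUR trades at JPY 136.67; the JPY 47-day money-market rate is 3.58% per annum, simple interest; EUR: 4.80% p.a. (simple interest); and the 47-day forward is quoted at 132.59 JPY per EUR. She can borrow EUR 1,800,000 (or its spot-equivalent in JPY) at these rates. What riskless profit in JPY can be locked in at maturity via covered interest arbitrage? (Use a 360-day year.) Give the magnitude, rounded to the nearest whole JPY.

T = 47/360 years.
Keep in EUR, deliver into the forward: 1,800,000·1.00626666667·132.59 = JPY 240,157,615.20.
Swap to JPY now, deposit: 1,800,000·136.67·1.00467388889 = JPY 247,155,804.71.
The quoted forward undervalues EUR, so borrow EUR, convert to JPY at spot, deposit the JPY at 3.58%, and buy EUR forward at 132.59 to cover the loan.
The gap between the two covered legs is JPY 6,998,190.

JPY 6,998,190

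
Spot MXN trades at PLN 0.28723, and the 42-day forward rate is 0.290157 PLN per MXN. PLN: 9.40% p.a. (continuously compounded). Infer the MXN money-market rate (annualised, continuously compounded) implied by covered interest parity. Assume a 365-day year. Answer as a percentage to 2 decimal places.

0.59%

T = 42/365 years.
F/S = 0.290157/0.28723 = 1.0101904 = (growth of PLN) / (growth of MXN).
The PLN side grows by e^(0.0940×42/365) = 1.0108751.
Hence g_MXN = 1.0006778.
Take logs: ln 1.0006778 / (42/365) = 0.005888, so 0.59%.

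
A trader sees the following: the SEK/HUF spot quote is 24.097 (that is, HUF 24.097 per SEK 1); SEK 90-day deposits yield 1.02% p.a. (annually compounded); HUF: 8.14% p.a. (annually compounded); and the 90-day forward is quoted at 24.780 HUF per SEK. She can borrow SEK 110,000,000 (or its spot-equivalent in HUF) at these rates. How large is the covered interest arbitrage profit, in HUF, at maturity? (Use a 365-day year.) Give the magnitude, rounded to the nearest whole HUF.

HUF 30,315,068

T = 90/365 years.
Keep in SEK, deliver into the forward: 110,000,000·1.002505461641·24.780 = HUF 2,732,629,387.34.
Swap to HUF now, deposit: 110,000,000·24.097·1.019483496216 = HUF 2,702,314,318.91.
The quoted forward overvalues SEK, so borrow HUF, buy SEK at spot, deposit the SEK at 1.02%, and sell the proceeds forward at 24.780.
The gap between the two covered legs is HUF 30,315,068.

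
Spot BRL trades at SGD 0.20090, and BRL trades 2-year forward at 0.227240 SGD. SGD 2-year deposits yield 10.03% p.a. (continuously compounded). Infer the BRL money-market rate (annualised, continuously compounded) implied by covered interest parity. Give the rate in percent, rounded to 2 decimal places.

T = 2 years.
CIP gives F = S · g_SGD/g_BRL, so g_SGD/g_BRL = 0.22724/0.2009 = 1.1311100.
SGD growth factor: e^(0.1003×2) = 1.2221358.
Hence g_BRL = 1.0804748.
r = ln(1.0804748)/2 = 0.038700 → 3.87%.

3.87%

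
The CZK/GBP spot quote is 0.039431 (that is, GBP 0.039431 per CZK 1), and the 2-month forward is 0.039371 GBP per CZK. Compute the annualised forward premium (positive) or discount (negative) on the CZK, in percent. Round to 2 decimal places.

T = 2/12 years.
(F − S)/S = (0.039371 − 0.039431)/0.039431 = -0.0015216.
Annualise by dividing by T: -0.0015216 / (2/12) = -0.009130 → -0.91%.

-0.91%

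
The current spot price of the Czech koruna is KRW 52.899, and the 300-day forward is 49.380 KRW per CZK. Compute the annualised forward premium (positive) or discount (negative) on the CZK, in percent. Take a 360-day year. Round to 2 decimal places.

T = 300/360 years.
CZK trades forward at -6.65230% vs spot over the period.
Per annum: -0.0665230 / (300/360) = -0.079828 = -7.98%.

-7.98%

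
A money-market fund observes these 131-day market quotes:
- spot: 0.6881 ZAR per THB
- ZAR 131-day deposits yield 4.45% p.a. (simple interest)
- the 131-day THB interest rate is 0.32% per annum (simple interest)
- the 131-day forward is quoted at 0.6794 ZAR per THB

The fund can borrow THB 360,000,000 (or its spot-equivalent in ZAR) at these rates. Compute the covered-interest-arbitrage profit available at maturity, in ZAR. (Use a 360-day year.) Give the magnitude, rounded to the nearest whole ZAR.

T = 131/360 years.
Keep in THB, deliver into the forward: 360,000,000·1.00116444444·0.6794 = ZAR 244,868,804.48.
Swap to ZAR now, deposit: 360,000,000·0.6881·1.01619305556 = ZAR 251,727,278.95.
The quoted forward undervalues THB, so borrow THB, convert to ZAR at spot, deposit the ZAR at 4.45%, and buy THB forward at 0.6794 to cover the loan.
Arbitrage profit = |244,868,804.48 − 251,727,278.95| = ZAR 6,858,474.

ZAR 6,858,474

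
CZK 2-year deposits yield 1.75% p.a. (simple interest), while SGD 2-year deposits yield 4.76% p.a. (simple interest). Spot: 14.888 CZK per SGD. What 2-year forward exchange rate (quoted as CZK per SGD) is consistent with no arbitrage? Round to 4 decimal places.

T = 2 years.
CZK accumulates by 1 + 0.0175×2 = 1.035000.
SGD growth factor: 1 + 0.0476×2 = 1.095200.
CIP: F = S · (grow CZK)/(grow SGD) = 14.888 × 1.035000/1.095200 = 14.069649 CZK per SGD.

14.0696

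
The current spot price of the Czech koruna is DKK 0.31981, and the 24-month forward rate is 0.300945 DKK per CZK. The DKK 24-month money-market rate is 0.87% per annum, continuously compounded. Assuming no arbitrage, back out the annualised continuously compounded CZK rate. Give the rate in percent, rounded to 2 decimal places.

T = 2 years.
By CIP, F/S equals the DKK-to-CZK growth ratio: 0.300945/0.31981 = 0.9410119.
DKK growth factor: e^(0.0087×2) = 1.0175523.
So the CZK growth factor = 1.0813384.
r = ln(1.0813384)/2 = 0.039100 → 3.91%.

3.91%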